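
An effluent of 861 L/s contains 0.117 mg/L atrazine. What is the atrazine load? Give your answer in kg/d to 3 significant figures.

8.70 kg/d

861 L/s = 0.861 m³/s.
Mass flux = Q·C = 0.861 m³/s × 0.117 g/m³ = 0.1007 g/s.
= 0.1007 g/s × 86.4 = 8.704 kg/d.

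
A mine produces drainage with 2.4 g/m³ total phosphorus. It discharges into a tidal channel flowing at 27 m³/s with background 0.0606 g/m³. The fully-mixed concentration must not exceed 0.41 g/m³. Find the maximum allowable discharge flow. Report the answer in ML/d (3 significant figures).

Mass balance at complete mixing: C_std·(Q_w + Q_r) = Q_w·C_e + Q_r·C_b.
Rearranging, Q_w = Q_r·(C_std − C_b)/(C_e − C_std) = 27·(0.41 − 0.0606) / (2.4 − 0.41) = 4.741 m³/s.
= 409.6 ML/d.

410 ML/d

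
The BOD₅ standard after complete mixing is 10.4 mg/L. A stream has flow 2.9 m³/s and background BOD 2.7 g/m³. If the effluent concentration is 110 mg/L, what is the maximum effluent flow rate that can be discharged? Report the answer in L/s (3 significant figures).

224 L/s

Mass balance at complete mixing: C_std·(Q_w + Q_r) = Q_w·C_e + Q_r·C_b.
Rearranging, Q_w = Q_r·(C_std − C_b)/(C_e − C_std) = 2.9·(10.4 − 2.7) / (110 − 10.4) = 0.2242 m³/s.
= 224.2 L/s.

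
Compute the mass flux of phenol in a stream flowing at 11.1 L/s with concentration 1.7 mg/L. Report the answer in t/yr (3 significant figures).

11.1 L/s = 0.0111 m³/s.
Mass flux = Q·C = 0.0111 m³/s × 1.7 g/m³ = 0.01887 g/s.
= 0.01887 g/s × 31.56 = 0.5955 t/yr.

0.595 t/yr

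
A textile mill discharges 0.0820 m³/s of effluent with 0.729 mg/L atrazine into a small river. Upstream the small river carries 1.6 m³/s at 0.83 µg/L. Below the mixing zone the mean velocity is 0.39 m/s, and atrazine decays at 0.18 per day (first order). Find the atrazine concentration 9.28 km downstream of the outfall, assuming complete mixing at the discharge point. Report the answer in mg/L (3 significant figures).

0.83 µg/L = 0.00083 mg/L.
After complete mixing, C₀ = (0.082·0.729 + 1.6·0.00083) / 1.682 = 0.03633 mg/L.
Travel time t = 9280 m / 0.39 m/s = 2.379e+04 s = 0.2754 d.
C = 0.03633·exp(−0.18·0.2754) = 0.03633·0.9516 = 0.03457 mg/L.

0.0346 mg/L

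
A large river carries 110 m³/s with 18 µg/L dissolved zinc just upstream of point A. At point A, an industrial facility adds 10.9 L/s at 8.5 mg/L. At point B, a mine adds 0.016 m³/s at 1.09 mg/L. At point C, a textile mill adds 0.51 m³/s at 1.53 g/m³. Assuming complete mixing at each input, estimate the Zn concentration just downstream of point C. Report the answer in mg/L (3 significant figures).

0.0260 mg/L

18 µg/L = 0.018 mg/L.
10.9 L/s = 0.0109 m³/s.
After input A: C = (110·0.018 + 0.0109·8.5) / 110 = 0.01884 mg/L.
After input B: C = (110·0.01884 + 0.016·1.09) / 110 = 0.019 mg/L.
After input C: C = (110·0.019 + 0.51·1.53) / 110.5 = 0.02597 mg/L.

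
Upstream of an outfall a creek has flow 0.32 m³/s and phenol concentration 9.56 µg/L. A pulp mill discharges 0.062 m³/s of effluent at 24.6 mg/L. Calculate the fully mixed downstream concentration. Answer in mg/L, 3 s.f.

9.56 µg/L = 0.00956 mg/L.
Flow-weighted mixing gives C = (0.062·24.6 + 0.32·0.00956) / (0.062 + 0.32) = 1.528/0.382 = 4.001 mg/L.

4.00 mg/L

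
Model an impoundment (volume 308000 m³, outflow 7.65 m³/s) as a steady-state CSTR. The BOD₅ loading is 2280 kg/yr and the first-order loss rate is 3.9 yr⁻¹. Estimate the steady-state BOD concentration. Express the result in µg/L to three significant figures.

Outflow Q = 7.65 m³/s × 3.156e+07 s/yr = 2.414e+08 m³/yr.
Steady-state CSTR mass balance: W = Q·C + k·V·C, so C = W/(Q + kV).
Q + kV = 2.414e+08 + 3.9·308000 = 2.426e+08 m³/yr.
C = 2280/2.426e+08 = 9.398e-06 kg/m³ = 0.009398 mg/L = 9.398 µg/L.

9.40 µg/L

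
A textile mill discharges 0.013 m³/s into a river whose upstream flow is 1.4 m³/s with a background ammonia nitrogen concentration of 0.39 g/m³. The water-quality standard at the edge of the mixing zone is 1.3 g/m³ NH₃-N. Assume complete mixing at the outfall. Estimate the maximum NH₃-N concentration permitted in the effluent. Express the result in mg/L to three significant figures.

99.3 mg/L

Mass balance: 1.3·1.413 = 0.013·Cₑ + 1.4·0.39.
Cₑ = (1.837 − 0.546) / 0.013 = 99.3 mg/L.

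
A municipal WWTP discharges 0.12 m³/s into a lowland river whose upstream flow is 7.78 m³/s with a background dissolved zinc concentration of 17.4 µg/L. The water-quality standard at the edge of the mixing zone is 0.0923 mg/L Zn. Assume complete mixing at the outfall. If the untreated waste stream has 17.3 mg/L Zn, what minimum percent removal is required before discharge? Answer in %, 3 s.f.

71.4 %

17.4 µg/L = 0.0174 mg/L.
Mass balance: 0.0923·7.9 = 0.12·Cₑ + 7.78·0.0174.
Cₑ = (0.7292 − 0.1354) / 0.12 = 4.948 mg/L.
Required removal = 1 − 4.948/17.3 = 71.4 %.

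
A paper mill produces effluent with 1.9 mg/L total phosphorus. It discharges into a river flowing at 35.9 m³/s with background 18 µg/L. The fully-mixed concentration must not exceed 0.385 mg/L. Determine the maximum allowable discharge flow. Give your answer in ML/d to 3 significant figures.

751 ML/d

18 µg/L = 0.018 mg/L.
Mass balance at complete mixing: C_std·(Q_w + Q_r) = Q_w·C_e + Q_r·C_b.
Rearranging, Q_w = Q_r·(C_std − C_b)/(C_e − C_std) = 35.9·(0.385 − 0.018) / (1.9 − 0.385) = 8.697 m³/s.
= 751.4 ML/d.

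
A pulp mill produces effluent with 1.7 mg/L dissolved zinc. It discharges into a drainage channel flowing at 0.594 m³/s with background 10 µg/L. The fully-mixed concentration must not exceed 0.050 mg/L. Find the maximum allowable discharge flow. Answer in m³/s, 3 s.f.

0.0144 m³/s

10 µg/L = 0.01 mg/L.
Mass balance at complete mixing: C_std·(Q_w + Q_r) = Q_w·C_e + Q_r·C_b.
Rearranging, Q_w = Q_r·(C_std − C_b)/(C_e − C_std) = 0.594·(0.05 − 0.01) / (1.7 − 0.05) = 0.0144 m³/s.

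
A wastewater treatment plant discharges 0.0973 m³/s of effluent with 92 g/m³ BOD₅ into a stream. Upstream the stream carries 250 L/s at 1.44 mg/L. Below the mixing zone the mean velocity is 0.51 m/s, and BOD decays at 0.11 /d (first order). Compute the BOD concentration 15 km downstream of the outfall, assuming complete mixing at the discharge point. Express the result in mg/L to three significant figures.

250 L/s = 0.25 m³/s.
After complete mixing, C₀ = (0.0973·92 + 0.25·1.44) / 0.3473 = 26.81 mg/L.
Travel time t = 1.5e+04 m / 0.51 m/s = 2.941e+04 s = 0.3404 d.
C = 26.81·exp(−0.11·0.3404) = 26.81·0.9632 = 25.83 mg/L.

25.8 mg/L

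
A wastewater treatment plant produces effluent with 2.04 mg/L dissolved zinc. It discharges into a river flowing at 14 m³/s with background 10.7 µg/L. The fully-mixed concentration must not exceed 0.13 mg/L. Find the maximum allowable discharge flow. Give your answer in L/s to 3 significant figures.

10.7 µg/L = 0.0107 mg/L.
Mass balance at complete mixing: C_std·(Q_w + Q_r) = Q_w·C_e + Q_r·C_b.
Rearranging, Q_w = Q_r·(C_std − C_b)/(C_e − C_std) = 14·(0.13 − 0.0107) / (2.04 − 0.13) = 0.8745 m³/s.
= 874.5 L/s.

874 L/s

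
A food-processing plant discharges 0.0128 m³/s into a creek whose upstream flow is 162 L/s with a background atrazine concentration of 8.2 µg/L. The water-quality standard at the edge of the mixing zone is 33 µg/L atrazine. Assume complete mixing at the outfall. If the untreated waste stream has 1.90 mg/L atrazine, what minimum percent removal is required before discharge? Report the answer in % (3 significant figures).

162 L/s = 0.162 m³/s.
8.2 µg/L = 0.0082 mg/L.
33 µg/L = 0.033 mg/L.
Mass balance: 0.033·0.1748 = 0.0128·Cₑ + 0.162·0.0082.
Cₑ = (0.005768 − 0.001328) / 0.0128 = 0.3469 mg/L.
Required removal = 1 − 0.3469/1.90 = 81.74 %.

81.7 %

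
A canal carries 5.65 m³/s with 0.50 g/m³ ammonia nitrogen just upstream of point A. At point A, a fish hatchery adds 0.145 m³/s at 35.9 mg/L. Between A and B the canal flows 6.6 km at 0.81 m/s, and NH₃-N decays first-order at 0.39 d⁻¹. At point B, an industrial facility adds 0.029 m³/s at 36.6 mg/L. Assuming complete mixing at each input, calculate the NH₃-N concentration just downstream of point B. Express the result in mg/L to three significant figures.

After input A: C = (5.65·0.5 + 0.145·35.9) / 5.795 = 1.386 mg/L.
Over the 6.6 km reach to input B (t = 8148 s = 0.09431 d), decay gives C = 1.386·exp(−0.39·0.09431) = 1.336 mg/L.
After input B: C = (5.795·1.336 + 0.029·36.6) / 5.824 = 1.511 mg/L.

1.51 mg/L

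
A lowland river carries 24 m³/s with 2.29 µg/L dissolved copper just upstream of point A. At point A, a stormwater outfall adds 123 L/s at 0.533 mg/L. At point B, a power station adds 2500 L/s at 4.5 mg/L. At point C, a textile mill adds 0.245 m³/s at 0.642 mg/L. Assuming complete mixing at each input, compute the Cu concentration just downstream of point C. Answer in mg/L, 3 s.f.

0.429 mg/L

2.29 µg/L = 0.00229 mg/L.
123 L/s = 0.123 m³/s.
After input A: C = (24·0.00229 + 0.123·0.533) / 24.12 = 0.004996 mg/L.
2500 L/s = 2.5 m³/s.
After input B: C = (24.12·0.004996 + 2.5·4.5) / 26.62 = 0.4271 mg/L.
After input C: C = (26.62·0.4271 + 0.245·0.642) / 26.87 = 0.4291 mg/L.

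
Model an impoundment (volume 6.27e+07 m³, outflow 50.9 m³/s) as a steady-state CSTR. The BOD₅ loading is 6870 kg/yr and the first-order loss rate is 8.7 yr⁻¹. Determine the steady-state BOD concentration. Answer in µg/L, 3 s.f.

Outflow Q = 50.9 m³/s × 3.156e+07 s/yr = 1.606e+09 m³/yr.
Steady-state CSTR mass balance: W = Q·C + k·V·C, so C = W/(Q + kV).
Q + kV = 1.606e+09 + 8.7·6.27e+07 = 2.152e+09 m³/yr.
C = 6870/2.152e+09 = 3.193e-06 kg/m³ = 0.003193 mg/L = 3.193 µg/L.

3.19 µg/L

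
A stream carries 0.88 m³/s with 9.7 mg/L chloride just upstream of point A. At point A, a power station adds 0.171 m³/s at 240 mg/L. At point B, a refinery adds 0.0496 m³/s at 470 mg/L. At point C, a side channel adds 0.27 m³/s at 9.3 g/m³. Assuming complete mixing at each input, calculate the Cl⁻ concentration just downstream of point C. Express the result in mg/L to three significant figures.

55.0 mg/L

After input A: C = (0.88·9.7 + 0.171·240) / 1.051 = 47.17 mg/L.
After input B: C = (1.051·47.17 + 0.0496·470) / 1.101 = 66.23 mg/L.
After input C: C = (1.101·66.23 + 0.27·9.3) / 1.371 = 55.01 mg/L.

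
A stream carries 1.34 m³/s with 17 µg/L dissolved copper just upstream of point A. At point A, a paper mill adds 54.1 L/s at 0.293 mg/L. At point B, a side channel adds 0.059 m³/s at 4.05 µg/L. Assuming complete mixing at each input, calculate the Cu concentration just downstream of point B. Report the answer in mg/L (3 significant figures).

17 µg/L = 0.017 mg/L.
54.1 L/s = 0.0541 m³/s.
After input A: C = (1.34·0.017 + 0.0541·0.293) / 1.394 = 0.02771 mg/L.
4.05 µg/L = 0.00405 mg/L.
After input B: C = (1.394·0.02771 + 0.059·0.00405) / 1.453 = 0.02675 mg/L.

0.0267 mg/L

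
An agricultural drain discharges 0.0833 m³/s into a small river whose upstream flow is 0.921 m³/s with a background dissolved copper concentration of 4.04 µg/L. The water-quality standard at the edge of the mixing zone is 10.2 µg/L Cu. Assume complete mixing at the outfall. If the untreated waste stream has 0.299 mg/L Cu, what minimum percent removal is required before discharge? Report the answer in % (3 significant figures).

73.8 %

4.04 µg/L = 0.00404 mg/L.
10.2 µg/L = 0.0102 mg/L.
Mass balance: 0.0102·1.004 = 0.0833·Cₑ + 0.921·0.00404.
Cₑ = (0.01024 − 0.003721) / 0.0833 = 0.07831 mg/L.
Required removal = 1 − 0.07831/0.299 = 73.81 %.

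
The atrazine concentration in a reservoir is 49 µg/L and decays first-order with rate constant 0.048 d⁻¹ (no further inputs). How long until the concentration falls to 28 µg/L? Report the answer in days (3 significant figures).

11.7 d

t = ln(C₀/C)/k = ln(49/28)/0.048 = 0.5596/0.048 = 11.66 d.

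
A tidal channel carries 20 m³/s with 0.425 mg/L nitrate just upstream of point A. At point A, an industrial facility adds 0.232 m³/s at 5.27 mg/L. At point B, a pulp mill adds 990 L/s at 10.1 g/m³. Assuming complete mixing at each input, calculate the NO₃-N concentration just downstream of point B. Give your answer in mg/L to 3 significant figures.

0.929 mg/L

After input A: C = (20·0.425 + 0.232·5.27) / 20.23 = 0.4806 mg/L.
990 L/s = 0.99 m³/s.
After input B: C = (20.23·0.4806 + 0.99·10.1) / 21.22 = 0.9293 mg/L.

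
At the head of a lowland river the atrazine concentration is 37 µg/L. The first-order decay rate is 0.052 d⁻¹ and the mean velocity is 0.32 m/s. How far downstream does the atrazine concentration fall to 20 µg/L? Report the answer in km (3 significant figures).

From C = C₀·e^(−kt), t = ln(C₀/C)/k = ln(37/20)/0.052 = 0.6152/0.052 = 11.83 d.
Distance = v·t = 0.32 m/s × 1.022e+06 s = 3.271e+05 m = 327.1 km.

327 km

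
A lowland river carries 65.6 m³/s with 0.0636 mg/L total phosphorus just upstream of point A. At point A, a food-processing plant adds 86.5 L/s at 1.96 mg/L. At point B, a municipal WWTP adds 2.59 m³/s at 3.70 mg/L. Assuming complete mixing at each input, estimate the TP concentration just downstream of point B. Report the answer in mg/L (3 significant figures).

86.5 L/s = 0.0865 m³/s.
After input A: C = (65.6·0.0636 + 0.0865·1.96) / 65.69 = 0.0661 mg/L.
After input B: C = (65.69·0.0661 + 2.59·3.7) / 68.28 = 0.2039 mg/L.

0.204 mg/L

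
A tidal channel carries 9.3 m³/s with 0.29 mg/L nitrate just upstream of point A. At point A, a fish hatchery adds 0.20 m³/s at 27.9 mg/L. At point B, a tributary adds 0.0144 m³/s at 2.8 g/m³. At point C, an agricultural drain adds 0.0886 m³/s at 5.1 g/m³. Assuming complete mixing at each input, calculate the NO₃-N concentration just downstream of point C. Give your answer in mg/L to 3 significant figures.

After input A: C = (9.3·0.29 + 0.2·27.9) / 9.5 = 0.8713 mg/L.
After input B: C = (9.5·0.8713 + 0.0144·2.8) / 9.514 = 0.8742 mg/L.
After input C: C = (9.514·0.8742 + 0.0886·5.1) / 9.603 = 0.9132 mg/L.

0.913 mg/L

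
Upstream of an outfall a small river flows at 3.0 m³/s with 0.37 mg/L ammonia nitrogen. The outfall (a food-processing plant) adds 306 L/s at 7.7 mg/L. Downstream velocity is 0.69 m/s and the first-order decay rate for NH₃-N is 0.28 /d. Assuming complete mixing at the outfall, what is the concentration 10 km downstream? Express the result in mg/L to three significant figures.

306 L/s = 0.306 m³/s.
After complete mixing, C₀ = (0.306·7.7 + 3·0.37) / 3.306 = 1.048 mg/L.
Travel time t = 1e+04 m / 0.69 m/s = 1.449e+04 s = 0.1677 d.
C = 1.048·exp(−0.28·0.1677) = 1.048·0.9541 = 1 mg/L.

1.00 mg/L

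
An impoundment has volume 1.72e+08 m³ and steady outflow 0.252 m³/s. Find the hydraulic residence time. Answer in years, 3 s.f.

21.6 yr

Q = 0.252 m³/s × 3.156e+07 s/yr = 7.953e+06 m³/yr.
Hydraulic residence time τ = V/Q = 1.72e+08/7.953e+06 = 21.63 yr.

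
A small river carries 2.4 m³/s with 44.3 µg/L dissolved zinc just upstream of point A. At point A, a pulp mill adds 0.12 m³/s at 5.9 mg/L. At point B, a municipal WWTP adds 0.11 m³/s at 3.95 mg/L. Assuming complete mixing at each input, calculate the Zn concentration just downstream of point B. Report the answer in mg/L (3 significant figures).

44.3 µg/L = 0.0443 mg/L.
After input A: C = (2.4·0.0443 + 0.12·5.9) / 2.52 = 0.3231 mg/L.
After input B: C = (2.52·0.3231 + 0.11·3.95) / 2.63 = 0.4748 mg/L.

0.475 mg/L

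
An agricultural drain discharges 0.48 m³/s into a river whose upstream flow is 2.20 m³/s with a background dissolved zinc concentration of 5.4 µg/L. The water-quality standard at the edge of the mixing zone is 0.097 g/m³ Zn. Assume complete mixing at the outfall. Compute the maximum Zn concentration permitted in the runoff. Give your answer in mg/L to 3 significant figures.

0.517 mg/L

5.4 µg/L = 0.0054 mg/L.
Mass balance: 0.097·2.68 = 0.48·Cₑ + 2.2·0.0054.
Cₑ = (0.26 − 0.01188) / 0.48 = 0.5168 mg/L.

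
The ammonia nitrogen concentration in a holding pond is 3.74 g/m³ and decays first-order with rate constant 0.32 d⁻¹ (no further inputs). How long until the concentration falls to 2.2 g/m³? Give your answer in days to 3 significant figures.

t = ln(C₀/C)/k = ln(3.74/2.2)/0.32 = 0.5306/0.32 = 1.658 d.

1.66 d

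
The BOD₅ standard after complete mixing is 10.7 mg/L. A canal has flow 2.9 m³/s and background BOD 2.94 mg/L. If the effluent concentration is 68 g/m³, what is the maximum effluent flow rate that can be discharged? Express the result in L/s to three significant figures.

393 L/s

Mass balance at complete mixing: C_std·(Q_w + Q_r) = Q_w·C_e + Q_r·C_b.
Rearranging, Q_w = Q_r·(C_std − C_b)/(C_e − C_std) = 2.9·(10.7 − 2.94) / (68 − 10.7) = 0.3927 m³/s.
= 392.7 L/s.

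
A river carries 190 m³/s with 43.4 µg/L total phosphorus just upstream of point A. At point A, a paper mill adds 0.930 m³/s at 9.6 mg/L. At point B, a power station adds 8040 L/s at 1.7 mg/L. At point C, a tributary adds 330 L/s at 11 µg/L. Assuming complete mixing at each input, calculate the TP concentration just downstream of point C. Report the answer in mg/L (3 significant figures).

43.4 µg/L = 0.0434 mg/L.
After input A: C = (190·0.0434 + 0.93·9.6) / 190.9 = 0.08995 mg/L.
8040 L/s = 8.04 m³/s.
After input B: C = (190.9·0.08995 + 8.04·1.7) / 199 = 0.155 mg/L.
330 L/s = 0.33 m³/s.
11 µg/L = 0.011 mg/L.
After input C: C = (199·0.155 + 0.33·0.011) / 199.3 = 0.1548 mg/L.

0.155 mg/L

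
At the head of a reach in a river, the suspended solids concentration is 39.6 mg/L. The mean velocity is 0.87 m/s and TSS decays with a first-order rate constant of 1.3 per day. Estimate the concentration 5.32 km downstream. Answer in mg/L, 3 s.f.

Travel time t = 5.32 km / 0.87 m/s = 5320/0.87 = 6115 s = 0.07077 d.
First-order decay: C = 39.6·exp(−1.3·0.07077) = 39.6·0.9121 = 36.12 mg/L.

36.1 mg/L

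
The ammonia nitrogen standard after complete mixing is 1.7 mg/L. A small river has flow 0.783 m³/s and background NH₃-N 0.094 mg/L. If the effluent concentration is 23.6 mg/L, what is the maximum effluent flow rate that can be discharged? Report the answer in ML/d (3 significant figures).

4.96 ML/d

Mass balance at complete mixing: C_std·(Q_w + Q_r) = Q_w·C_e + Q_r·C_b.
Rearranging, Q_w = Q_r·(C_std − C_b)/(C_e − C_std) = 0.783·(1.7 − 0.094) / (23.6 − 1.7) = 0.05742 m³/s.
= 4.961 ML/d.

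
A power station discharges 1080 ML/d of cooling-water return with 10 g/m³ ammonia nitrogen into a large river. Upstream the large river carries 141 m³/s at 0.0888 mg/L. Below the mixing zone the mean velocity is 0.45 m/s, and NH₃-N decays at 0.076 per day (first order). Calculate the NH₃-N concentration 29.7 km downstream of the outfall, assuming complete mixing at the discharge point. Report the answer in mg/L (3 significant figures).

0.845 mg/L

1080 ML/d = 12.5 m³/s.
After complete mixing, C₀ = (12.5·10 + 141·0.0888) / 153.5 = 0.8959 mg/L.
Travel time t = 2.97e+04 m / 0.45 m/s = 6.6e+04 s = 0.7639 d.
C = 0.8959·exp(−0.076·0.7639) = 0.8959·0.9436 = 0.8454 mg/L.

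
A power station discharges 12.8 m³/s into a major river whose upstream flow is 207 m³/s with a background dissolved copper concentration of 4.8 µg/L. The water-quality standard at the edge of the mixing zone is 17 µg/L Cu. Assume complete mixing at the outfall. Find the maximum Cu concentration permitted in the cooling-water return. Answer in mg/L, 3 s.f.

4.8 µg/L = 0.0048 mg/L.
17 µg/L = 0.017 mg/L.
Mass balance: 0.017·219.8 = 12.8·Cₑ + 207·0.0048.
Cₑ = (3.737 − 0.9936) / 12.8 = 0.2143 mg/L.

0.214 mg/L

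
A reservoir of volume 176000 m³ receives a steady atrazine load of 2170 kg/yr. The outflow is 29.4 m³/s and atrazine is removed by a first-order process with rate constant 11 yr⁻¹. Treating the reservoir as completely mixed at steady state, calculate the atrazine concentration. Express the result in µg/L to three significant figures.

Outflow Q = 29.4 m³/s × 3.156e+07 s/yr = 9.278e+08 m³/yr.
Steady-state CSTR mass balance: W = Q·C + k·V·C, so C = W/(Q + kV).
Q + kV = 9.278e+08 + 11·176000 = 9.297e+08 m³/yr.
C = 2170/9.297e+08 = 2.334e-06 kg/m³ = 0.002334 mg/L = 2.334 µg/L.

2.33 µg/L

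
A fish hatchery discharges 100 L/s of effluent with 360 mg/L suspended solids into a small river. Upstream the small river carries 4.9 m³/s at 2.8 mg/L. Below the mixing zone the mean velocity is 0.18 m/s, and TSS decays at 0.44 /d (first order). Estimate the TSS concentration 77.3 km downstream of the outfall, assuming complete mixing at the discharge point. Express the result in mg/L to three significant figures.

100 L/s = 0.1 m³/s.
After complete mixing, C₀ = (0.1·360 + 4.9·2.8) / 5 = 9.944 mg/L.
Travel time t = 7.73e+04 m / 0.18 m/s = 4.294e+05 s = 4.97 d.
C = 9.944·exp(−0.44·4.97) = 9.944·0.1123 = 1.116 mg/L.

1.12 mg/L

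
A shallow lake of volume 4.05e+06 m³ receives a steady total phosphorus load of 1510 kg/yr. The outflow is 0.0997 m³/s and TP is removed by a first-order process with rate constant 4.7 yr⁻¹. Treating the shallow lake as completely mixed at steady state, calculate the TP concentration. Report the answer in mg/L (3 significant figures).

0.0681 mg/L

Outflow Q = 0.0997 m³/s × 3.156e+07 s/yr = 3.146e+06 m³/yr.
Steady-state CSTR mass balance: W = Q·C + k·V·C, so C = W/(Q + kV).
Q + kV = 3.146e+06 + 4.7·4.05e+06 = 2.218e+07 m³/yr.
C = 1510/2.218e+07 = 6.808e-05 kg/m³ = 0.06808 mg/L.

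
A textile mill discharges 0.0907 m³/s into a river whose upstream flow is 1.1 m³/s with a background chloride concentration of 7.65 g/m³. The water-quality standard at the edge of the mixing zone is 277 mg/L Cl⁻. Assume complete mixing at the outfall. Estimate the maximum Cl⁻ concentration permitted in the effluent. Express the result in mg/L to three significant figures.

3540 mg/L

Mass balance: 277·1.191 = 0.0907·Cₑ + 1.1·7.65.
Cₑ = (329.8 − 8.415) / 0.0907 = 3544 mg/L.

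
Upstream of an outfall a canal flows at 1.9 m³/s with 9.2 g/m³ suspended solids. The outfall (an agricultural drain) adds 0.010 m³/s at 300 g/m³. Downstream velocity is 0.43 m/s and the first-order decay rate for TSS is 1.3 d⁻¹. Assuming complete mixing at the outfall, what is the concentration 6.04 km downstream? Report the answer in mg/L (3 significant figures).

8.68 mg/L

After complete mixing, C₀ = (0.01·300 + 1.9·9.2) / 1.91 = 10.72 mg/L.
Travel time t = 6040 m / 0.43 m/s = 1.405e+04 s = 0.1626 d.
C = 10.72·exp(−1.3·0.1626) = 10.72·0.8095 = 8.68 mg/L.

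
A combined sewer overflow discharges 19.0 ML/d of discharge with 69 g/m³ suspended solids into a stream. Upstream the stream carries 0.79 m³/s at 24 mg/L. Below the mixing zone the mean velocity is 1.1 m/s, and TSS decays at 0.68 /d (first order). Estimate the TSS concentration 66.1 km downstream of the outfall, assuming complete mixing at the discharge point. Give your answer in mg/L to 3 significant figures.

21.1 mg/L

19.0 ML/d = 0.2199 m³/s.
After complete mixing, C₀ = (0.2199·69 + 0.79·24) / 1.01 = 33.8 mg/L.
Travel time t = 6.61e+04 m / 1.1 m/s = 6.009e+04 s = 0.6955 d.
C = 33.8·exp(−0.68·0.6955) = 33.8·0.6232 = 21.06 mg/L.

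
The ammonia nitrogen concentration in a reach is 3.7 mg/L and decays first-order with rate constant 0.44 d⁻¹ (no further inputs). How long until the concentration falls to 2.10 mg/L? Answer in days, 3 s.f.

1.29 d

t = ln(C₀/C)/k = ln(3.7/2.10)/0.44 = 0.5664/0.44 = 1.287 d.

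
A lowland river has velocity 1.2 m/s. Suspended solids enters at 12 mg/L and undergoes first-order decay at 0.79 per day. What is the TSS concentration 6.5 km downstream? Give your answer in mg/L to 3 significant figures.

Travel time t = 6.5 km / 1.2 m/s = 6500/1.2 = 5417 s = 0.06269 d.
First-order decay: C = 12·exp(−0.79·0.06269) = 12·0.9517 = 11.42 mg/L.

11.4 mg/L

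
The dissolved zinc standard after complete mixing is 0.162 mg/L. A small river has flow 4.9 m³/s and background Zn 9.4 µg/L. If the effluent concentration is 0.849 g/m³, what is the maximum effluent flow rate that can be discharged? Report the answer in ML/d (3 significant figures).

9.4 µg/L = 0.0094 mg/L.
Mass balance at complete mixing: C_std·(Q_w + Q_r) = Q_w·C_e + Q_r·C_b.
Rearranging, Q_w = Q_r·(C_std − C_b)/(C_e − C_std) = 4.9·(0.162 − 0.0094) / (0.849 − 0.162) = 1.088 m³/s.
= 94.04 ML/d.

94.0 ML/d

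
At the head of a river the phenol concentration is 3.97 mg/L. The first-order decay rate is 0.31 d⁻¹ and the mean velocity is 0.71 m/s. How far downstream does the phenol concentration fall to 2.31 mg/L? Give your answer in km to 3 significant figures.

From C = C₀·e^(−kt), t = ln(C₀/C)/k = ln(3.97/2.31)/0.31 = 0.5415/0.31 = 1.747 d.
Distance = v·t = 0.71 m/s × 1.509e+05 s = 1.072e+05 m = 107.2 km.

107 km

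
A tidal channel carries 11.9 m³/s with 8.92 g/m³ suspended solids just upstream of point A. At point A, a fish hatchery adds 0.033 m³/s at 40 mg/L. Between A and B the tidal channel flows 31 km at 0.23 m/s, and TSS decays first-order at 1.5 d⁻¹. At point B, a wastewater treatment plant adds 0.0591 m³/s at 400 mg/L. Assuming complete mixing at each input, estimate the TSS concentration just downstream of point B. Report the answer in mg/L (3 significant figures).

After input A: C = (11.9·8.92 + 0.033·40) / 11.93 = 9.006 mg/L.
Over the 31 km reach to input B (t = 1.348e+05 s = 1.56 d), decay gives C = 9.006·exp(−1.5·1.56) = 0.8675 mg/L.
After input B: C = (11.93·0.8675 + 0.0591·400) / 11.99 = 2.835 mg/L.

2.83 mg/L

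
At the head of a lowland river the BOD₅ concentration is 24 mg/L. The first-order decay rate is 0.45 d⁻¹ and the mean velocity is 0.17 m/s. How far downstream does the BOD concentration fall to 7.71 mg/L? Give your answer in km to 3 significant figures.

37.1 km

From C = C₀·e^(−kt), t = ln(C₀/C)/k = ln(24/7.71)/0.45 = 1.136/0.45 = 2.523 d.
Distance = v·t = 0.17 m/s × 2.18e+05 s = 3.706e+04 m = 37.06 km.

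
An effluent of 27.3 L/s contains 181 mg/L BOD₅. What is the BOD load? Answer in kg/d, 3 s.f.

427 kg/d

27.3 L/s = 0.0273 m³/s.
Mass flux = Q·C = 0.0273 m³/s × 181 g/m³ = 4.941 g/s.
= 4.941 g/s × 86.4 = 426.9 kg/d.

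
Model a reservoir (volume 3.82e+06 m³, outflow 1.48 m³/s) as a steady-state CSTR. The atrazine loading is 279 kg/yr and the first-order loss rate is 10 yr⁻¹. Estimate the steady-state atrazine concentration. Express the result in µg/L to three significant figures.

Outflow Q = 1.48 m³/s × 3.156e+07 s/yr = 4.671e+07 m³/yr.
Steady-state CSTR mass balance: W = Q·C + k·V·C, so C = W/(Q + kV).
Q + kV = 4.671e+07 + 10·3.82e+06 = 8.491e+07 m³/yr.
C = 279/8.491e+07 = 3.286e-06 kg/m³ = 0.003286 mg/L = 3.286 µg/L.

3.29 µg/L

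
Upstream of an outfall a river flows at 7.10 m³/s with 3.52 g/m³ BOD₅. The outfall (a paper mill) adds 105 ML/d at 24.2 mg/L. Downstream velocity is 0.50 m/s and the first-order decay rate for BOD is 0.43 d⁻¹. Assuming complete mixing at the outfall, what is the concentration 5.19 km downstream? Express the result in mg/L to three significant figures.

6.21 mg/L

105 ML/d = 1.215 m³/s.
After complete mixing, C₀ = (1.215·24.2 + 7.1·3.52) / 8.315 = 6.542 mg/L.
Travel time t = 5190 m / 0.50 m/s = 1.038e+04 s = 0.1201 d.
C = 6.542·exp(−0.43·0.1201) = 6.542·0.9497 = 6.213 mg/L.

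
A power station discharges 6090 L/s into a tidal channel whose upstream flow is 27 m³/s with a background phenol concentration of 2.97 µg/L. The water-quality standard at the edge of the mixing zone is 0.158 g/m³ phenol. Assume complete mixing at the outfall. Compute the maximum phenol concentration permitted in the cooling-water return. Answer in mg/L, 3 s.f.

6090 L/s = 6.09 m³/s.
2.97 µg/L = 0.00297 mg/L.
Mass balance: 0.158·33.09 = 6.09·Cₑ + 27·0.00297.
Cₑ = (5.228 − 0.08019) / 6.09 = 0.8453 mg/L.

0.845 mg/L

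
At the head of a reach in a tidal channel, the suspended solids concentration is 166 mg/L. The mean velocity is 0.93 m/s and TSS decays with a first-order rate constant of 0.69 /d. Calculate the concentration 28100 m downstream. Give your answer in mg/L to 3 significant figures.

Travel time t = 28100 m / 0.93 m/s = 2.81e+04/0.93 = 3.022e+04 s = 0.3497 d.
First-order decay: C = 166·exp(−0.69·0.3497) = 166·0.7856 = 130.4 mg/L.

130 mg/L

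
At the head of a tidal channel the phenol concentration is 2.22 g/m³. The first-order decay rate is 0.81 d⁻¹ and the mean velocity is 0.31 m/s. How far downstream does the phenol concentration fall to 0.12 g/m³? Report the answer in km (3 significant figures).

From C = C₀·e^(−kt), t = ln(C₀/C)/k = ln(2.22/0.12)/0.81 = 2.918/0.81 = 3.602 d.
Distance = v·t = 0.31 m/s × 3.112e+05 s = 9.648e+04 m = 96.48 km.

96.5 km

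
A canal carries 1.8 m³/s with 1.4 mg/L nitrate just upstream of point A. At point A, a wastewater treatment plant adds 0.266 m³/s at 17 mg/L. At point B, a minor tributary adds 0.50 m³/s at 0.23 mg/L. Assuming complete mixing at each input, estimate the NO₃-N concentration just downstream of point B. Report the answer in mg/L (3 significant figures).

After input A: C = (1.8·1.4 + 0.266·17) / 2.066 = 3.409 mg/L.
After input B: C = (2.066·3.409 + 0.5·0.23) / 2.566 = 2.789 mg/L.

2.79 mg/L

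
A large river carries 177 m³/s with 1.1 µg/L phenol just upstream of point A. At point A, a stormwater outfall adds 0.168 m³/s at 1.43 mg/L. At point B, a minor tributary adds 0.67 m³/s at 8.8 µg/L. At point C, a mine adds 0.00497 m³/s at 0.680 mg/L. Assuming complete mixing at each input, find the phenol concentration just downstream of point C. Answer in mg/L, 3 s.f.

1.1 µg/L = 0.0011 mg/L.
After input A: C = (177·0.0011 + 0.168·1.43) / 177.2 = 0.002455 mg/L.
8.8 µg/L = 0.0088 mg/L.
After input B: C = (177.2·0.002455 + 0.67·0.0088) / 177.8 = 0.002479 mg/L.
After input C: C = (177.8·0.002479 + 0.00497·0.68) / 177.8 = 0.002498 mg/L.

0.00250 mg/L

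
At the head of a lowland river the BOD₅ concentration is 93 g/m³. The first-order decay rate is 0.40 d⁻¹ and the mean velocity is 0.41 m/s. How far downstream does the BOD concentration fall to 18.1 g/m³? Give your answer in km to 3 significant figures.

145 km

From C = C₀·e^(−kt), t = ln(C₀/C)/k = ln(93/18.1)/0.40 = 1.637/0.40 = 4.092 d.
Distance = v·t = 0.41 m/s × 3.535e+05 s = 1.449e+05 m = 144.9 km.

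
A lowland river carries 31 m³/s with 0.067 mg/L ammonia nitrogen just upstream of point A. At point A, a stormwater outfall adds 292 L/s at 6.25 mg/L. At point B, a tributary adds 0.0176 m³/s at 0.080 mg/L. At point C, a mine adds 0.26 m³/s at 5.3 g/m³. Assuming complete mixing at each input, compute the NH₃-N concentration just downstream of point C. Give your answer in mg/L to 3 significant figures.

292 L/s = 0.292 m³/s.
After input A: C = (31·0.067 + 0.292·6.25) / 31.29 = 0.1247 mg/L.
After input B: C = (31.29·0.1247 + 0.0176·0.08) / 31.31 = 0.1247 mg/L.
After input C: C = (31.31·0.1247 + 0.26·5.3) / 31.57 = 0.1673 mg/L.

0.167 mg/L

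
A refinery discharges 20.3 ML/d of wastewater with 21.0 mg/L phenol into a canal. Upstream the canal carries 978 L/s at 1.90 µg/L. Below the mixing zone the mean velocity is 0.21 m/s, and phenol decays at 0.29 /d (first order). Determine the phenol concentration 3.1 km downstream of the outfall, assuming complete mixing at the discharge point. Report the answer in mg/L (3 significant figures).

3.87 mg/L

20.3 ML/d = 0.235 m³/s.
978 L/s = 0.978 m³/s.
1.90 µg/L = 0.0019 mg/L.
After complete mixing, C₀ = (0.235·21 + 0.978·0.0019) / 1.213 = 4.069 mg/L.
Travel time t = 3100 m / 0.21 m/s = 1.476e+04 s = 0.1709 d.
C = 4.069·exp(−0.29·0.1709) = 4.069·0.9517 = 3.873 mg/L.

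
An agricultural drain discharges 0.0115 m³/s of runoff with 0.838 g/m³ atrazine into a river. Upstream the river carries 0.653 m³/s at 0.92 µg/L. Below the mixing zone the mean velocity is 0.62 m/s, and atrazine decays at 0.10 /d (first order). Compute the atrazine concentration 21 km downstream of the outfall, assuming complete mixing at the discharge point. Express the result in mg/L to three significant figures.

0.0148 mg/L

0.92 µg/L = 0.00092 mg/L.
After complete mixing, C₀ = (0.0115·0.838 + 0.653·0.00092) / 0.6645 = 0.01541 mg/L.
Travel time t = 2.1e+04 m / 0.62 m/s = 3.387e+04 s = 0.392 d.
C = 0.01541·exp(−0.10·0.392) = 0.01541·0.9616 = 0.01481 mg/L.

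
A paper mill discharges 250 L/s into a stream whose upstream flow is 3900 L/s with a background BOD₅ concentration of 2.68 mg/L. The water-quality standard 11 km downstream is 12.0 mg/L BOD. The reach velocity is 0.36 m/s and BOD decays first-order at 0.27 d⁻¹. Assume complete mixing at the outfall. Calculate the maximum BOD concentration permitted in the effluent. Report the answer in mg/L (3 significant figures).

177 mg/L

250 L/s = 0.25 m³/s.
3900 L/s = 3.9 m³/s.
Travel time to the compliance point: t = 1.1e+04/0.36 = 3.056e+04 s = 0.3537 d; decay factor exp(−0.27·0.3537) = 0.9089.
So the concentration just after mixing may be at most 12/0.9089 = 13.2 mg/L.
Mass balance: 13.2·4.15 = 0.25·Cₑ + 3.9·2.68.
Cₑ = (54.79 − 10.45) / 0.25 = 177.4 mg/L.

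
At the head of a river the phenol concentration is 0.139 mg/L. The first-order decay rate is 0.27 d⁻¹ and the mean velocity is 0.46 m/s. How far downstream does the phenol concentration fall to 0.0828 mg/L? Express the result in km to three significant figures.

76.3 km

From C = C₀·e^(−kt), t = ln(C₀/C)/k = ln(0.139/0.0828)/0.27 = 0.518/0.27 = 1.919 d.
Distance = v·t = 0.46 m/s × 1.658e+05 s = 7.626e+04 m = 76.26 km.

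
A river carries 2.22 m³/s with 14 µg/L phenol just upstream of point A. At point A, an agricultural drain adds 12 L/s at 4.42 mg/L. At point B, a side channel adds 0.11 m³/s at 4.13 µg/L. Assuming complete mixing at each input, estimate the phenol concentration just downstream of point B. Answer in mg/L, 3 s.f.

0.0361 mg/L

14 µg/L = 0.014 mg/L.
12 L/s = 0.012 m³/s.
After input A: C = (2.22·0.014 + 0.012·4.42) / 2.232 = 0.03769 mg/L.
4.13 µg/L = 0.00413 mg/L.
After input B: C = (2.232·0.03769 + 0.11·0.00413) / 2.342 = 0.03611 mg/L.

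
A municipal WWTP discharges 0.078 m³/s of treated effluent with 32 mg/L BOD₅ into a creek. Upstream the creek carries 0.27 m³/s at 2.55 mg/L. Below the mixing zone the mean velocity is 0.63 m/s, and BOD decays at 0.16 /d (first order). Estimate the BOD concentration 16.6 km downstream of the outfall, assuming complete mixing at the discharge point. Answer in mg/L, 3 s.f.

After complete mixing, C₀ = (0.078·32 + 0.27·2.55) / 0.348 = 9.151 mg/L.
Travel time t = 1.66e+04 m / 0.63 m/s = 2.635e+04 s = 0.305 d.
C = 9.151·exp(−0.16·0.305) = 9.151·0.9524 = 8.715 mg/L.

8.72 mg/L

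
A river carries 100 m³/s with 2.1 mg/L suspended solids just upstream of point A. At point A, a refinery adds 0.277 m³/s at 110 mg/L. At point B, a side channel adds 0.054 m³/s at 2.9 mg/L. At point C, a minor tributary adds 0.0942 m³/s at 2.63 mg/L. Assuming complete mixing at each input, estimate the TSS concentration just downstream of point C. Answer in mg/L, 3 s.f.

After input A: C = (100·2.1 + 0.277·110) / 100.3 = 2.398 mg/L.
After input B: C = (100.3·2.398 + 0.054·2.9) / 100.3 = 2.398 mg/L.
After input C: C = (100.3·2.398 + 0.0942·2.63) / 100.4 = 2.399 mg/L.

2.40 mg/L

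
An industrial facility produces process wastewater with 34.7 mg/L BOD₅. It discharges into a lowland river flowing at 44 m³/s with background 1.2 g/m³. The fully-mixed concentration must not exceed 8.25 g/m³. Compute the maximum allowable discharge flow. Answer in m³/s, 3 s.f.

11.7 m³/s

Mass balance at complete mixing: C_std·(Q_w + Q_r) = Q_w·C_e + Q_r·C_b.
Rearranging, Q_w = Q_r·(C_std − C_b)/(C_e − C_std) = 44·(8.25 − 1.2) / (34.7 − 8.25) = 11.73 m³/s.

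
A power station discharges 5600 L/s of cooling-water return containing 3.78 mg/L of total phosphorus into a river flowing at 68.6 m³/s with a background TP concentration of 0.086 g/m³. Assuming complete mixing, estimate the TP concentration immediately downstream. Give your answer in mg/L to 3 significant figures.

0.365 mg/L

5600 L/s = 5.6 m³/s.
Conservation of mass across the mixing zone: C = (5.6·3.78 + 68.6·0.086) / (5.6 + 68.6) = 27.07/74.2 = 0.3648 mg/L.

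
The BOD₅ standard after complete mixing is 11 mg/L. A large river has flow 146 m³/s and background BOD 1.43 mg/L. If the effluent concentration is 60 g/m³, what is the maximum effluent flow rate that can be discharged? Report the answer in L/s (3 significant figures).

Mass balance at complete mixing: C_std·(Q_w + Q_r) = Q_w·C_e + Q_r·C_b.
Rearranging, Q_w = Q_r·(C_std − C_b)/(C_e − C_std) = 146·(11 − 1.43) / (60 − 11) = 28.51 m³/s.
= 2.851e+04 L/s.

28500 L/s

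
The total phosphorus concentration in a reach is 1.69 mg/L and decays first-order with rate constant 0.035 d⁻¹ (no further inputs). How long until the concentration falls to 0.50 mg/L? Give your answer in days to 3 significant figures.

t = ln(C₀/C)/k = ln(1.69/0.50)/0.035 = 1.218/0.035 = 34.8 d.

34.8 d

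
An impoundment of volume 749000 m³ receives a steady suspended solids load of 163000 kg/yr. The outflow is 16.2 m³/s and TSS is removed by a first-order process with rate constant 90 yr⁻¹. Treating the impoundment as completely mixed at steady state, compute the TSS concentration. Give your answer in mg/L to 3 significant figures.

0.282 mg/L

Outflow Q = 16.2 m³/s × 3.156e+07 s/yr = 5.112e+08 m³/yr.
Steady-state CSTR mass balance: W = Q·C + k·V·C, so C = W/(Q + kV).
Q + kV = 5.112e+08 + 90·749000 = 5.786e+08 m³/yr.
C = 163000/5.786e+08 = 0.0002817 kg/m³ = 0.2817 mg/L.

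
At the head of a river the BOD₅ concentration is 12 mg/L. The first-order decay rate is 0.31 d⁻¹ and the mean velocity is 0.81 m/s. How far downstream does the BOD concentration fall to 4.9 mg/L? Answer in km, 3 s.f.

From C = C₀·e^(−kt), t = ln(C₀/C)/k = ln(12/4.9)/0.31 = 0.8957/0.31 = 2.889 d.
Distance = v·t = 0.81 m/s × 2.496e+05 s = 2.022e+05 m = 202.2 km.

202 km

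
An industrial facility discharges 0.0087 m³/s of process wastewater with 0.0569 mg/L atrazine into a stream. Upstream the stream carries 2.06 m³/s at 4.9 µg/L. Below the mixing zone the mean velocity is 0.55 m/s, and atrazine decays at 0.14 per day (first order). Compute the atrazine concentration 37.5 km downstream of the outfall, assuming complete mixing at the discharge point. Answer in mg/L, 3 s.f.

4.9 µg/L = 0.0049 mg/L.
After complete mixing, C₀ = (0.0087·0.0569 + 2.06·0.0049) / 2.069 = 0.005119 mg/L.
Travel time t = 3.75e+04 m / 0.55 m/s = 6.818e+04 s = 0.7891 d.
C = 0.005119·exp(−0.14·0.7891) = 0.005119·0.8954 = 0.004583 mg/L.

0.00458 mg/L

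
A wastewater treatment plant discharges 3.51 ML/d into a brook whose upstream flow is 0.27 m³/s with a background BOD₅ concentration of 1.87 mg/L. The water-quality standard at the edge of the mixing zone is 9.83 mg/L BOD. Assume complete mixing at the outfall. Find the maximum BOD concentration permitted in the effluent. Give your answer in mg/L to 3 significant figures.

3.51 ML/d = 0.04062 m³/s.
Mass balance: 9.83·0.3106 = 0.04062·Cₑ + 0.27·1.87.
Cₑ = (3.053 − 0.5049) / 0.04062 = 62.73 mg/L.

62.7 mg/L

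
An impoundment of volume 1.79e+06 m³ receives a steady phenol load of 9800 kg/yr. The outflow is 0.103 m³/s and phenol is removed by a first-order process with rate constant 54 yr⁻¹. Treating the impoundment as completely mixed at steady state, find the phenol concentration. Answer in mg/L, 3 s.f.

0.0981 mg/L

Outflow Q = 0.103 m³/s × 3.156e+07 s/yr = 3.25e+06 m³/yr.
Steady-state CSTR mass balance: W = Q·C + k·V·C, so C = W/(Q + kV).
Q + kV = 3.25e+06 + 54·1.79e+06 = 9.991e+07 m³/yr.
C = 9800/9.991e+07 = 9.809e-05 kg/m³ = 0.09809 mg/L.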